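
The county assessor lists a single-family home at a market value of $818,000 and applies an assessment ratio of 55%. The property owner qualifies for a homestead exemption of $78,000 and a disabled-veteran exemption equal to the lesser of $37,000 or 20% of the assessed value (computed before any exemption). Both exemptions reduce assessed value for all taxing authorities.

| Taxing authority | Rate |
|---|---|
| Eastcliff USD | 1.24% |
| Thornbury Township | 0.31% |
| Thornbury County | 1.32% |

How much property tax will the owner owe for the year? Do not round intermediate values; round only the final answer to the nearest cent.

Assessed value = $818,000 × 0.55 = $449,900
Disabled-veteran exemption = min($37,000, 20% × $449,900) = min($37,000, $89,980) = $37,000 (dollar cap binds)
Taxable value = $449,900 − $78,000 − $37,000 = $334,900
Eastcliff USD: $334,900 × 0.0124 = $4,152.76
Thornbury Township: $334,900 × 0.0031 = $1,038.19
Thornbury County: $334,900 × 0.0132 = $4,420.68
Total = $9,611.63

$9,611.63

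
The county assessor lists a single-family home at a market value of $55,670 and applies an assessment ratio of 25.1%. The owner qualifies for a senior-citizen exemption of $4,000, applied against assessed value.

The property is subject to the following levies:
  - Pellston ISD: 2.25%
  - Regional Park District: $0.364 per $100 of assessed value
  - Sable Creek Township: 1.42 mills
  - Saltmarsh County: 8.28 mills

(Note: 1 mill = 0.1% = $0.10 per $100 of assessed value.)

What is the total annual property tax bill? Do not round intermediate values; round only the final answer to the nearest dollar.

$357

Assessed value = $55,670 × 0.251 = $13,973.17
Taxable value = $13,973.17 − $4,000 = $9,973.17
Pellston ISD: $9,973.17 × 0.0225 = $224.396325
Regional Park District: $9,973.17 × 0.00364 = $36.3023388
Sable Creek Township: $9,973.17 × 0.00142 = $14.1619014
Saltmarsh County: $9,973.17 × 0.00828 = $82.5778476
Total = $357.4384128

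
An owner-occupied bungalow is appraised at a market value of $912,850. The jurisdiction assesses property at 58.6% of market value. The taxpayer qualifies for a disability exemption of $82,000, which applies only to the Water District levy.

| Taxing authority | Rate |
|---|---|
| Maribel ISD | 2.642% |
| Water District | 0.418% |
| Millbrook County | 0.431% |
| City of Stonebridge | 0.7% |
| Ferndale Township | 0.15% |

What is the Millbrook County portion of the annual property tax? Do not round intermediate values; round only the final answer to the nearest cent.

$2,305.55

Assessed value = $912,850 × 0.586 = $534,930.1
Millbrook County taxable value = $534,930.1 (exemption does not apply)
Millbrook County levy = $534,930.1 × 0.00431 = $2,305.548731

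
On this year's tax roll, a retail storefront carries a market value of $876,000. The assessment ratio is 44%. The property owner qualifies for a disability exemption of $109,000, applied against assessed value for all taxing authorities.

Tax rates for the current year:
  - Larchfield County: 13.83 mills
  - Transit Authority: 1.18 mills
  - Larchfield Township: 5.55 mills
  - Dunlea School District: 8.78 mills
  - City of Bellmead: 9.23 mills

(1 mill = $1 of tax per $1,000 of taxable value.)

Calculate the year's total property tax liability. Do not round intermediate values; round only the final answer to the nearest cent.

Assessed value = $876,000 × 0.44 = $385,440
Taxable value = $385,440 − $109,000 = $276,440
Larchfield County: $276,440 × 0.01383 = $3,823.1652
Transit Authority: $276,440 × 0.00118 = $326.1992
Larchfield Township: $276,440 × 0.00555 = $1,534.242
Dunlea School District: $276,440 × 0.00878 = $2,427.1432
City of Bellmead: $276,440 × 0.00923 = $2,551.5412
Total = $3,823.1652 + $326.1992 + $1,534.242 + $2,427.1432 + $2,551.5412 = $10,662.2908

$10,662.29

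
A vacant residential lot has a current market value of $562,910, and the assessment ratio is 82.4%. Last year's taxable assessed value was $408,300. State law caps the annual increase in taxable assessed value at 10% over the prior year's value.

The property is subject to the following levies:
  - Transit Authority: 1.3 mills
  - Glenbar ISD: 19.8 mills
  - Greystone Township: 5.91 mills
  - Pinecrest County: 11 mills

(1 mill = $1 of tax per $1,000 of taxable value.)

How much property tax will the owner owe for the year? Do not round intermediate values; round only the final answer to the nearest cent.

Uncapped assessed value = $562,910 × 0.824 = $463,837.84
Cap limit = $408,300 × 1.1 = $449,130
Taxable assessed value = min($463,837.84, $449,130) = $449,130 (cap binds)
Transit Authority: $449,130 × 0.0013 = $583.869
Glenbar ISD: $449,130 × 0.0198 = $8,892.774
Greystone Township: $449,130 × 0.00591 = $2,654.3583
Pinecrest County: $449,130 × 0.011 = $4,940.43
Total = $17,071.4313

$17,071.43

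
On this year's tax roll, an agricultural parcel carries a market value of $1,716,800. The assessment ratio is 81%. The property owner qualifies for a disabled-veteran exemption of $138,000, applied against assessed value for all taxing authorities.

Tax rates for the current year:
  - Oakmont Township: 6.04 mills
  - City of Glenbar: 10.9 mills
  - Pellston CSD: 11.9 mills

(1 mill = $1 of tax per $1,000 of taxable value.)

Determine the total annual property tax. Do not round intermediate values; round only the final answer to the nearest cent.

Assessed value = $1,716,800 × 0.81 = $1,390,608
Taxable value = $1,390,608 − $138,000 = $1,252,608
Oakmont Township: $1,252,608 × 0.00604 = $7,565.75232
City of Glenbar: $1,252,608 × 0.0109 = $13,653.4272
Pellston CSD: $1,252,608 × 0.0119 = $14,906.0352
Total = $7,565.75232 + $13,653.4272 + $14,906.0352 = $36,125.21472

$36,125.21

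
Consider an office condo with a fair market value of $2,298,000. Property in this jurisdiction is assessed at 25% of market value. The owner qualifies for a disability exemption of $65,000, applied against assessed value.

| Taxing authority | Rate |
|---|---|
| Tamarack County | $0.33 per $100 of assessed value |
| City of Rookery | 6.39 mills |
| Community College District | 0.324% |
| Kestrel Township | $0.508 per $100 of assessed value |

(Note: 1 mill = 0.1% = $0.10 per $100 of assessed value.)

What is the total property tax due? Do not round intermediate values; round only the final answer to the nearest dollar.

Assessed value = $2,298,000 × 0.25 = $574,500
Taxable value = $574,500 − $65,000 = $509,500
Tamarack County: $509,500 × 0.0033 = $1,681.35
City of Rookery: $509,500 × 0.00639 = $3,255.705
Community College District: $509,500 × 0.00324 = $1,650.78
Kestrel Township: $509,500 × 0.00508 = $2,588.26
Total = $9,176.095

$9,176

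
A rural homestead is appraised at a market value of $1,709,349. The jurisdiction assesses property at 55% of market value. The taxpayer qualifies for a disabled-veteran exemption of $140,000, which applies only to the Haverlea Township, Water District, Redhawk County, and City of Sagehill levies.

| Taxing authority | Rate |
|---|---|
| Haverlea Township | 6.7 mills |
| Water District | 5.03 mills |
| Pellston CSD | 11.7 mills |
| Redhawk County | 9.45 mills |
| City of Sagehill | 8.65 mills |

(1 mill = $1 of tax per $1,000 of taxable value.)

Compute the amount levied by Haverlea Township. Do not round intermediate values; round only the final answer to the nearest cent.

Assessed value = $1,709,349 × 0.55 = $940,141.95
Haverlea Township taxable value = $940,141.95 − $140,000 = $800,141.95
Haverlea Township levy = $800,141.95 × 0.0067 = $5,360.951065

$5,360.95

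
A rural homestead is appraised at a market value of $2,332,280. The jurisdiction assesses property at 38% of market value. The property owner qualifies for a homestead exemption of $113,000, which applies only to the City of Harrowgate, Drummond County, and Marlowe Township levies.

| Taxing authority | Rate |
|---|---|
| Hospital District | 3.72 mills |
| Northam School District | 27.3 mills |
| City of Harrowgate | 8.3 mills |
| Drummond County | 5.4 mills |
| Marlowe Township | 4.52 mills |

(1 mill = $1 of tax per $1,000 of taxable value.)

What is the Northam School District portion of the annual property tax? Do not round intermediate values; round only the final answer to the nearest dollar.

Assessed value = $2,332,280 × 0.38 = $886,266.4
Northam School District taxable value = $886,266.4 (exemption does not apply)
Northam School District levy = $886,266.4 × 0.0273 = $24,195.07272

$24,195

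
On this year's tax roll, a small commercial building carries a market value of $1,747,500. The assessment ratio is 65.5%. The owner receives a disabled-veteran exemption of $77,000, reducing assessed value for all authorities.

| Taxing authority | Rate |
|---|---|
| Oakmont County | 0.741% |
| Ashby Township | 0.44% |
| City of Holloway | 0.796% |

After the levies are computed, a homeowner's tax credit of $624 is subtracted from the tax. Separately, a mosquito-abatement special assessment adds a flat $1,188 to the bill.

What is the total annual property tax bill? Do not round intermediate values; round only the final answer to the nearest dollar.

$21,671

Assessed value = $1,747,500 × 0.655 = $1,144,612.5
Taxable value = $1,144,612.5 − $77,000 = $1,067,612.5
Oakmont County: $1,067,612.5 × 0.00741 = $7,911.008625
Ashby Township: $1,067,612.5 × 0.0044 = $4,697.495
City of Holloway: $1,067,612.5 × 0.00796 = $8,498.1955
Levies subtotal = $21,106.699125
After credit = $21,106.699125 − $624 = $20,482.699125
Total = $20,482.699125 + $1,188 = $21,670.699125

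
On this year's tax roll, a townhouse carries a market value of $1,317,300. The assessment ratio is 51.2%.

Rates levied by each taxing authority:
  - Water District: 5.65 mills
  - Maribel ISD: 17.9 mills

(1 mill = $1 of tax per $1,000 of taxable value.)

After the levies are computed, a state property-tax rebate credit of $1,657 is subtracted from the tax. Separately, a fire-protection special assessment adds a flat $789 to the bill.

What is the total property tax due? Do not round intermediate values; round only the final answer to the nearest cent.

Assessed value = $1,317,300 × 0.512 = $674,457.6
Water District: $674,457.6 × 0.00565 = $3,810.68544
Maribel ISD: $674,457.6 × 0.0179 = $12,072.79104
Levies subtotal = $15,883.47648
After credit = $15,883.47648 − $1,657 = $14,226.47648
Total = $14,226.47648 + $789 = $15,015.47648

$15,015.48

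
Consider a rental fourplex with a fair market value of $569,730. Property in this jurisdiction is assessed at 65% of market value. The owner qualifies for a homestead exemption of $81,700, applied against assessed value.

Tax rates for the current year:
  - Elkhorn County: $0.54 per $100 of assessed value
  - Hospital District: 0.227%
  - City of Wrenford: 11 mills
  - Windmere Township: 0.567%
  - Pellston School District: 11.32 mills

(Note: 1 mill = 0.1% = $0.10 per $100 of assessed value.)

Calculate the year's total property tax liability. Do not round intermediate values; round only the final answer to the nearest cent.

$10,292.35

Assessed value = $569,730 × 0.65 = $370,324.5
Taxable value = $370,324.5 − $81,700 = $288,624.5
Elkhorn County: $288,624.5 × 0.0054 = $1,558.5723
Hospital District: $288,624.5 × 0.00227 = $655.177615
City of Wrenford: $288,624.5 × 0.011 = $3,174.8695
Windmere Township: $288,624.5 × 0.00567 = $1,636.500915
Pellston School District: $288,624.5 × 0.01132 = $3,267.22934
Total = $10,292.34967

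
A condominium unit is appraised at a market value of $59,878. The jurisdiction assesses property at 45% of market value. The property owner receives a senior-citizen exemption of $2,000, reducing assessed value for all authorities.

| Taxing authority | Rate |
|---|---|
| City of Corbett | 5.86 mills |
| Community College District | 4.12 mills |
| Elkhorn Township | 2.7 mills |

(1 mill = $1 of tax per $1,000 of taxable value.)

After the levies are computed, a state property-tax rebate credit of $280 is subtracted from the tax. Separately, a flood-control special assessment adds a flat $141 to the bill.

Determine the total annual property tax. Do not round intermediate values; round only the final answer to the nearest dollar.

$177

Assessed value = $59,878 × 0.45 = $26,945.1
Taxable value = $26,945.1 − $2,000 = $24,945.1
City of Corbett: $24,945.1 × 0.00586 = $146.178286
Community College District: $24,945.1 × 0.00412 = $102.773812
Elkhorn Township: $24,945.1 × 0.0027 = $67.35177
Levies subtotal = $316.303868
After credit = $316.303868 − $280 = $36.303868
Total = $36.303868 + $141 = $177.303868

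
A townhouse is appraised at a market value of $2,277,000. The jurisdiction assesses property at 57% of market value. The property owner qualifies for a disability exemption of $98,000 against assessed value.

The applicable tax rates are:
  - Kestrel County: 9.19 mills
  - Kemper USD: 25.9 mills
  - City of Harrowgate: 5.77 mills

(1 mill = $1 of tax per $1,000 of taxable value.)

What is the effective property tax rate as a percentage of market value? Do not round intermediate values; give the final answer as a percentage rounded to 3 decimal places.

2.153%

Assessed value = $2,277,000 × 0.57 = $1,297,890
Taxable value = $1,297,890 − $98,000 = $1,199,890
Kestrel County: $1,199,890 × 0.00919 = $11,026.9891
Kemper USD: $1,199,890 × 0.0259 = $31,077.151
City of Harrowgate: $1,199,890 × 0.00577 = $6,923.3653
Total tax = $49,027.5054
Effective rate = $49,027.5054 ÷ $2,277,000 = 2.153% of market value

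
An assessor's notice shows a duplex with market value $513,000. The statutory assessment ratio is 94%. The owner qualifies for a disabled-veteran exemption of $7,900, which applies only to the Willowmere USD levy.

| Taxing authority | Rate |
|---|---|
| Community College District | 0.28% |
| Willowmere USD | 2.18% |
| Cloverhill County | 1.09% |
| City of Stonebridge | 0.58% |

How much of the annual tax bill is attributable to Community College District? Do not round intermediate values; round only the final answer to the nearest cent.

Assessed value = $513,000 × 0.94 = $482,220
Community College District taxable value = $482,220 (exemption does not apply)
Community College District levy = $482,220 × 0.0028 = $1,350.216

$1,350.22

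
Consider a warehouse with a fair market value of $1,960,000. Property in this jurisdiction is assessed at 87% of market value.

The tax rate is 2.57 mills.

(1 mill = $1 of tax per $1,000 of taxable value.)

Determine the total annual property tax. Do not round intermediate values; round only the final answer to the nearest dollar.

Assessed value = $1,960,000 × 0.87 = $1,705,200
Tax = $1,705,200 × 0.00257 = $4,382.364

$4,382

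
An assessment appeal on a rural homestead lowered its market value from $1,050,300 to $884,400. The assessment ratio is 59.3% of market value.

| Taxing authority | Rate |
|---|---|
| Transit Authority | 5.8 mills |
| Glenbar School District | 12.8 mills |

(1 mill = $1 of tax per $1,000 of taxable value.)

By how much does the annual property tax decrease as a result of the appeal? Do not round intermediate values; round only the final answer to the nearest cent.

$1,829.84

Old assessed value = $1,050,300 × 0.593 = $622,827.9
New assessed value = $884,400 × 0.593 = $524,449.2
Combined rate = 0.0058 + 0.0128 = 0.0186
Old tax = $622,827.9 × 0.0186 = $11,584.59894
New tax = $524,449.2 × 0.0186 = $9,754.75512
Reduction = $11,584.59894 − $9,754.75512 = $1,829.84382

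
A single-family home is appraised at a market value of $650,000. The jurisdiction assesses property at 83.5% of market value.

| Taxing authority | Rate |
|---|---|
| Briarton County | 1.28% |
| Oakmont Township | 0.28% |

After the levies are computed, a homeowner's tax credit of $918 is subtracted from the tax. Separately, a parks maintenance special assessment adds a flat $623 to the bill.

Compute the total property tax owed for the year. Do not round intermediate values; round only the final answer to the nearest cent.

$8,171.90

Assessed value = $650,000 × 0.835 = $542,750
Briarton County: $542,750 × 0.0128 = $6,947.2
Oakmont Township: $542,750 × 0.0028 = $1,519.7
Levies subtotal = $8,466.9
After credit = $8,466.9 − $918 = $7,548.9
Total = $7,548.9 + $623 = $8,171.9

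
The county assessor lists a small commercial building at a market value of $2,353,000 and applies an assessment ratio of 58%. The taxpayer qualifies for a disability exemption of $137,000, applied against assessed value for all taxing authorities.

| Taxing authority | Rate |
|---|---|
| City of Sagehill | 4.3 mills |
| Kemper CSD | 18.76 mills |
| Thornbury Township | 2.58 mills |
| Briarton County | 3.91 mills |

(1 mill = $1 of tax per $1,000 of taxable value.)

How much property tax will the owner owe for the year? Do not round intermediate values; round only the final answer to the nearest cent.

Assessed value = $2,353,000 × 0.58 = $1,364,740
Taxable value = $1,364,740 − $137,000 = $1,227,740
City of Sagehill: $1,227,740 × 0.0043 = $5,279.282
Kemper CSD: $1,227,740 × 0.01876 = $23,032.4024
Thornbury Township: $1,227,740 × 0.00258 = $3,167.5692
Briarton County: $1,227,740 × 0.00391 = $4,800.4634
Total = $5,279.282 + $23,032.4024 + $3,167.5692 + $4,800.4634 = $36,279.717

$36,279.72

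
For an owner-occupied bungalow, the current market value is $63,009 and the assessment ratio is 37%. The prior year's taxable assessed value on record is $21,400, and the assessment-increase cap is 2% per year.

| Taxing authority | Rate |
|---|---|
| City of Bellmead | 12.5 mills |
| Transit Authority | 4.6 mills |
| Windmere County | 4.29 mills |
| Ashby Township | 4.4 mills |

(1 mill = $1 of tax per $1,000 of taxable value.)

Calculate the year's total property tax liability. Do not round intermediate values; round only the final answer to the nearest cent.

$562.94

Uncapped assessed value = $63,009 × 0.37 = $23,313.33
Cap limit = $21,400 × 1.02 = $21,828
Taxable assessed value = min($23,313.33, $21,828) = $21,828 (cap binds)
City of Bellmead: $21,828 × 0.0125 = $272.85
Transit Authority: $21,828 × 0.0046 = $100.4088
Windmere County: $21,828 × 0.00429 = $93.64212
Ashby Township: $21,828 × 0.0044 = $96.0432
Total = $562.94412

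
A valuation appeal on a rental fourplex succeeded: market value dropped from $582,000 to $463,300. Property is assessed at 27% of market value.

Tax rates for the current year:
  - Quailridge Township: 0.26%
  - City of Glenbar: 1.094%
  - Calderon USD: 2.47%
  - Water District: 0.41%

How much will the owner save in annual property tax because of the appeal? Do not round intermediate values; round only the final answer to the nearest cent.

Old assessed value = $582,000 × 0.27 = $157,140
New assessed value = $463,300 × 0.27 = $125,091
Combined rate = 0.0026 + 0.01094 + 0.0247 + 0.0041 = 0.04234
Old tax = $157,140 × 0.04234 = $6,653.3076
New tax = $125,091 × 0.04234 = $5,296.35294
Reduction = $6,653.3076 − $5,296.35294 = $1,356.95466

$1,356.95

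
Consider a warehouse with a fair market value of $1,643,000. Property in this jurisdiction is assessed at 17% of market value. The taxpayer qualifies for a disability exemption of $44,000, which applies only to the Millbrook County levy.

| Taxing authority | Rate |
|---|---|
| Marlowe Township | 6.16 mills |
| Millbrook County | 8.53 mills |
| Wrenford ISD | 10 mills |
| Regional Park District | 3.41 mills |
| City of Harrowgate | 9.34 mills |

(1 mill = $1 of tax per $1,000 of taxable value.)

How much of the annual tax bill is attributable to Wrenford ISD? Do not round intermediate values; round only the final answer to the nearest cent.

$2,793.10

Assessed value = $1,643,000 × 0.17 = $279,310
Wrenford ISD taxable value = $279,310 (exemption does not apply)
Wrenford ISD levy = $279,310 × 0.01 = $2,793.1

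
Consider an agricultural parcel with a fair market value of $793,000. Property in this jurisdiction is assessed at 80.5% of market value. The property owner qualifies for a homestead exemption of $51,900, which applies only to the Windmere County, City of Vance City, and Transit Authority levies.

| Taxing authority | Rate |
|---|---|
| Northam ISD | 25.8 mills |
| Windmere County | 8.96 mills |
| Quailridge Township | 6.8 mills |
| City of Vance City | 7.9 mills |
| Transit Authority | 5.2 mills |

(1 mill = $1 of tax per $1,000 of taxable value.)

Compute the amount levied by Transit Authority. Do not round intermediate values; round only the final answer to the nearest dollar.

$3,050

Assessed value = $793,000 × 0.805 = $638,365
Transit Authority taxable value = $638,365 − $51,900 = $586,465
Transit Authority levy = $586,465 × 0.0052 = $3,049.618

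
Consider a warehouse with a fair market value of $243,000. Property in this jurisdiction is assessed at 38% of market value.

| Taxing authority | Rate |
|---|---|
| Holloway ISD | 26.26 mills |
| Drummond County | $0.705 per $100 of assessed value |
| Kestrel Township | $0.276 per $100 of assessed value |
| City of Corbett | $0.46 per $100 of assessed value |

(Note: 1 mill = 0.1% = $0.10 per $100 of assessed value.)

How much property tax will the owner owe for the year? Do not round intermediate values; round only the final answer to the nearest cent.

$3,755.47

Assessed value = $243,000 × 0.38 = $92,340
Holloway ISD: $92,340 × 0.02626 = $2,424.8484
Drummond County: $92,340 × 0.00705 = $650.997
Kestrel Township: $92,340 × 0.00276 = $254.8584
City of Corbett: $92,340 × 0.0046 = $424.764
Total = $3,755.4678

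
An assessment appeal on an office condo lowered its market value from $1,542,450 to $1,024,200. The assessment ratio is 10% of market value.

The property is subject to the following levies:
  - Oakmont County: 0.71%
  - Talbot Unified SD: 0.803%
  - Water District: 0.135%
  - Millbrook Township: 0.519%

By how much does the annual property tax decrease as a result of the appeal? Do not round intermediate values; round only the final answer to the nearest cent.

$1,123.05

Old assessed value = $1,542,450 × 0.1 = $154,245
New assessed value = $1,024,200 × 0.1 = $102,420
Combined rate = 0.0071 + 0.00803 + 0.00135 + 0.00519 = 0.02167
Old tax = $154,245 × 0.02167 = $3,342.48915
New tax = $102,420 × 0.02167 = $2,219.4414
Reduction = $3,342.48915 − $2,219.4414 = $1,123.04775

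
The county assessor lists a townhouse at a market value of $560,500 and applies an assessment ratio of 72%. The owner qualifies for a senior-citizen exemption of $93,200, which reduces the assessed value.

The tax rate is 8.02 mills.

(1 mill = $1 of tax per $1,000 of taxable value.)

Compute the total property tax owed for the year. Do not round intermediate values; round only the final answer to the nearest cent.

Assessed value = $560,500 × 0.72 = $403,560
Taxable value = $403,560 − $93,200 = $310,360
Tax = $310,360 × 0.00802 = $2,489.0872

$2,489.09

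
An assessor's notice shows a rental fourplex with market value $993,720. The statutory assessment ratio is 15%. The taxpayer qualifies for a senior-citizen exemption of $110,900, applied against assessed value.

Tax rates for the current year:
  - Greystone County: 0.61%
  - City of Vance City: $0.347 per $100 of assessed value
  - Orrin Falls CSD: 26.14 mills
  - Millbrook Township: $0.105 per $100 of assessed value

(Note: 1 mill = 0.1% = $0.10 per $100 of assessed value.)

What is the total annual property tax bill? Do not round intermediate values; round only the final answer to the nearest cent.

Assessed value = $993,720 × 0.15 = $149,058
Taxable value = $149,058 − $110,900 = $38,158
Greystone County: $38,158 × 0.0061 = $232.7638
City of Vance City: $38,158 × 0.00347 = $132.40826
Orrin Falls CSD: $38,158 × 0.02614 = $997.45012
Millbrook Township: $38,158 × 0.00105 = $40.0659
Total = $1,402.68808

$1,402.69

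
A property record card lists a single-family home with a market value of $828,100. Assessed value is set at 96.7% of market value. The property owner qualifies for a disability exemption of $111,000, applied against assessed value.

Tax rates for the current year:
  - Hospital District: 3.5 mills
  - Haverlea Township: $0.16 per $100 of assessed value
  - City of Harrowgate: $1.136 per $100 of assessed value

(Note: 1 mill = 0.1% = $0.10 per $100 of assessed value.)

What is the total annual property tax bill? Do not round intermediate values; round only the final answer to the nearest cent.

$11,353.66

Assessed value = $828,100 × 0.967 = $800,772.7
Taxable value = $800,772.7 − $111,000 = $689,772.7
Hospital District: $689,772.7 × 0.0035 = $2,414.20445
Haverlea Township: $689,772.7 × 0.0016 = $1,103.63632
City of Harrowgate: $689,772.7 × 0.01136 = $7,835.817872
Total = $11,353.658642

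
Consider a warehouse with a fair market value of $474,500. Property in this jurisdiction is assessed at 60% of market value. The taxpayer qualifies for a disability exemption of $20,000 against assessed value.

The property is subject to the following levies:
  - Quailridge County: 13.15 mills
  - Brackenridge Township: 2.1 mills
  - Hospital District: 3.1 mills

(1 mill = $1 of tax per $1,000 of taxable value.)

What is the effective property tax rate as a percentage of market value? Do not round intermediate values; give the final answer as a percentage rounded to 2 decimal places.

Assessed value = $474,500 × 0.6 = $284,700
Taxable value = $284,700 − $20,000 = $264,700
Quailridge County: $264,700 × 0.01315 = $3,480.805
Brackenridge Township: $264,700 × 0.0021 = $555.87
Hospital District: $264,700 × 0.0031 = $820.57
Total tax = $4,857.245
Effective rate = $4,857.245 ÷ $474,500 = 1.02% of market value

1.02%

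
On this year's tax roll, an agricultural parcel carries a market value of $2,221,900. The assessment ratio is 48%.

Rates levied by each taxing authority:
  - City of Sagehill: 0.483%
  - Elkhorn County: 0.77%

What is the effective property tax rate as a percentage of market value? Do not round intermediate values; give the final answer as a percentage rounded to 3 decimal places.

Assessed value = $2,221,900 × 0.48 = $1,066,512
City of Sagehill: $1,066,512 × 0.00483 = $5,151.25296
Elkhorn County: $1,066,512 × 0.0077 = $8,212.1424
Total tax = $13,363.39536
Effective rate = $13,363.39536 ÷ $2,221,900 = 0.601% of market value

0.601%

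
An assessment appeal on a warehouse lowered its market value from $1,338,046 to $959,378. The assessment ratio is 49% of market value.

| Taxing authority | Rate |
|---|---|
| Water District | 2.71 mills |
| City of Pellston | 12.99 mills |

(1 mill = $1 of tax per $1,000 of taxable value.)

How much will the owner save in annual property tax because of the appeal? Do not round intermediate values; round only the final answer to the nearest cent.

$2,913.09

Old assessed value = $1,338,046 × 0.49 = $655,642.54
New assessed value = $959,378 × 0.49 = $470,095.22
Combined rate = 0.00271 + 0.01299 = 0.0157
Old tax = $655,642.54 × 0.0157 = $10,293.587878
New tax = $470,095.22 × 0.0157 = $7,380.494954
Reduction = $10,293.587878 − $7,380.494954 = $2,913.092924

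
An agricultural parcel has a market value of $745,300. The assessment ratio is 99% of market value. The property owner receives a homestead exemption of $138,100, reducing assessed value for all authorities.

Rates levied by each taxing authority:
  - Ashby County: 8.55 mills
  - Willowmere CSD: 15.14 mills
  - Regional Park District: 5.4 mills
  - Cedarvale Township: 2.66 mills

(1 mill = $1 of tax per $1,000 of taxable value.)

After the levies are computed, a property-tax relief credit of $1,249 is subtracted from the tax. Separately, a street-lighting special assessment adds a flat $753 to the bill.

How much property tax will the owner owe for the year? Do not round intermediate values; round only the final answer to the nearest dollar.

$18,546

Assessed value = $745,300 × 0.99 = $737,847
Taxable value = $737,847 − $138,100 = $599,747
Ashby County: $599,747 × 0.00855 = $5,127.83685
Willowmere CSD: $599,747 × 0.01514 = $9,080.16958
Regional Park District: $599,747 × 0.0054 = $3,238.6338
Cedarvale Township: $599,747 × 0.00266 = $1,595.32702
Levies subtotal = $19,041.96725
After credit = $19,041.96725 − $1,249 = $17,792.96725
Total = $17,792.96725 + $753 = $18,545.96725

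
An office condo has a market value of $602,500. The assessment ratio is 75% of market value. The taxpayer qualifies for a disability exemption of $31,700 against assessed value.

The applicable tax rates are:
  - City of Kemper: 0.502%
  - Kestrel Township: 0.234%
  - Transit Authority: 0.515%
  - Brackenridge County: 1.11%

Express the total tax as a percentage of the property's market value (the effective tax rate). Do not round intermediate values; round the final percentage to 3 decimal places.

1.647%

Assessed value = $602,500 × 0.75 = $451,875
Taxable value = $451,875 − $31,700 = $420,175
City of Kemper: $420,175 × 0.00502 = $2,109.2785
Kestrel Township: $420,175 × 0.00234 = $983.2095
Transit Authority: $420,175 × 0.00515 = $2,163.90125
Brackenridge County: $420,175 × 0.0111 = $4,663.9425
Total tax = $9,920.33175
Effective rate = $9,920.33175 ÷ $602,500 = 1.647% of market value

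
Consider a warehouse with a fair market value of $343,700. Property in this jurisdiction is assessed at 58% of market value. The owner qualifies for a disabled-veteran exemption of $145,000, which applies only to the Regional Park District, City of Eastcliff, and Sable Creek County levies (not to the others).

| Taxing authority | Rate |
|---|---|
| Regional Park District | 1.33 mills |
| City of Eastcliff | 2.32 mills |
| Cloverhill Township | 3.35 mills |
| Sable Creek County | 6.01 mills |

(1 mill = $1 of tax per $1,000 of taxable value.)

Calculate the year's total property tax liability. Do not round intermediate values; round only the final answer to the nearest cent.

$1,192.79

Assessed value = $343,700 × 0.58 = $199,346
Regional Park District: ($199,346 − $145,000) × 0.00133 = $54,346 × 0.00133 = $72.28018
City of Eastcliff: ($199,346 − $145,000) × 0.00232 = $54,346 × 0.00232 = $126.08272
Cloverhill Township: $199,346 × 0.00335 = $667.8091
Sable Creek County: ($199,346 − $145,000) × 0.00601 = $54,346 × 0.00601 = $326.61946
Total = $1,192.79146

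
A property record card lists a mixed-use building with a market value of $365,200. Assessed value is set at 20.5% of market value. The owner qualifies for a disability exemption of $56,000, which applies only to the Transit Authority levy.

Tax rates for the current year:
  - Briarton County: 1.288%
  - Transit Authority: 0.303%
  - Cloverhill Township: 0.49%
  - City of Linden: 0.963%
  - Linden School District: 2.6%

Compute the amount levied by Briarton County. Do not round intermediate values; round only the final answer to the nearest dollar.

$964

Assessed value = $365,200 × 0.205 = $74,866
Briarton County taxable value = $74,866 (exemption does not apply)
Briarton County levy = $74,866 × 0.01288 = $964.27408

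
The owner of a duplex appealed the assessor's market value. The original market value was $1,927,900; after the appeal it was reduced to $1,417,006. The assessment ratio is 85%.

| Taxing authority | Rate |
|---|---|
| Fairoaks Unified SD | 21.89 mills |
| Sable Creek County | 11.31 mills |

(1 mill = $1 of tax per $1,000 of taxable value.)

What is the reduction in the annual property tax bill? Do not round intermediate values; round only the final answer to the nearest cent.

Old assessed value = $1,927,900 × 0.85 = $1,638,715
New assessed value = $1,417,006 × 0.85 = $1,204,455.1
Combined rate = 0.02189 + 0.01131 = 0.0332
Old tax = $1,638,715 × 0.0332 = $54,405.338
New tax = $1,204,455.1 × 0.0332 = $39,987.90932
Reduction = $54,405.338 − $39,987.90932 = $14,417.42868

$14,417.43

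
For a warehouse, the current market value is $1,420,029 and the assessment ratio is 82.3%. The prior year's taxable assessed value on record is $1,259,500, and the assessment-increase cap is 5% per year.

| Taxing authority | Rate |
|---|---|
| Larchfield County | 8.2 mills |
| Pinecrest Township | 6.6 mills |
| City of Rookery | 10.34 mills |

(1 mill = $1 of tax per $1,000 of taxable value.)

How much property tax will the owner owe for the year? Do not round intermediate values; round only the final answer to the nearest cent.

Uncapped assessed value = $1,420,029 × 0.823 = $1,168,683.867
Cap limit = $1,259,500 × 1.05 = $1,322,475
Taxable assessed value = min($1,168,683.867, $1,322,475) = $1,168,683.867 (cap does not bind)
Larchfield County: $1,168,683.867 × 0.0082 = $9,583.2077094
Pinecrest Township: $1,168,683.867 × 0.0066 = $7,713.3135222
City of Rookery: $1,168,683.867 × 0.01034 = $12,084.19118478
Total = $29,380.71241638

$29,380.71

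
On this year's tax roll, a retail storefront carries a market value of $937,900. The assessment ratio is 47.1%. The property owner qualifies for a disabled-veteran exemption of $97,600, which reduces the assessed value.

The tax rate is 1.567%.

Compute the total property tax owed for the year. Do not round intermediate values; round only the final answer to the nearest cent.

$5,392.84

Assessed value = $937,900 × 0.471 = $441,750.9
Taxable value = $441,750.9 − $97,600 = $344,150.9
Tax = $344,150.9 × 0.01567 = $5,392.844603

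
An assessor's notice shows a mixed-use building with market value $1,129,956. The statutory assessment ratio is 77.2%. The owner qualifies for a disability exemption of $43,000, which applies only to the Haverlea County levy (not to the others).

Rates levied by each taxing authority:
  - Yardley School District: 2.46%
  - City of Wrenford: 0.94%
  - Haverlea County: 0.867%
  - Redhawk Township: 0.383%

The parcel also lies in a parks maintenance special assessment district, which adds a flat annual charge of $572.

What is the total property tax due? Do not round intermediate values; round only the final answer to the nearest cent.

Assessed value = $1,129,956 × 0.772 = $872,326.032
Yardley School District: $872,326.032 × 0.0246 = $21,459.2203872
City of Wrenford: $872,326.032 × 0.0094 = $8,199.8647008
Haverlea County: ($872,326.032 − $43,000) × 0.00867 = $829,326.032 × 0.00867 = $7,190.25669744
Redhawk Township: $872,326.032 × 0.00383 = $3,341.00870256
Levies subtotal = $40,190.350488
Total = $40,190.350488 + $572 = $40,762.350488

$40,762.35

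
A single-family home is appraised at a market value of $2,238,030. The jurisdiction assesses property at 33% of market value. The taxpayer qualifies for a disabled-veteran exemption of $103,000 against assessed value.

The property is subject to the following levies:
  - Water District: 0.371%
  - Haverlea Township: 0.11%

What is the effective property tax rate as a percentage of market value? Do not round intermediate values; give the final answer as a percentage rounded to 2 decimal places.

0.14%

Assessed value = $2,238,030 × 0.33 = $738,549.9
Taxable value = $738,549.9 − $103,000 = $635,549.9
Water District: $635,549.9 × 0.00371 = $2,357.890129
Haverlea Township: $635,549.9 × 0.0011 = $699.10489
Total tax = $3,056.995019
Effective rate = $3,056.995019 ÷ $2,238,030 = 0.14% of market value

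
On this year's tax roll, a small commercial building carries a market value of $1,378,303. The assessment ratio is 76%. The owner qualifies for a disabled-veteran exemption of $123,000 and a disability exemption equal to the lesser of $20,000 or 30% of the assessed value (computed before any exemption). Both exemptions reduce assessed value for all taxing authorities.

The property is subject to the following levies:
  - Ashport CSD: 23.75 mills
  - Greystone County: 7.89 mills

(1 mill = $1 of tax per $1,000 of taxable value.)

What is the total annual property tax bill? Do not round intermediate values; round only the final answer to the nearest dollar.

$28,619

Assessed value = $1,378,303 × 0.76 = $1,047,510.28
Disability exemption = min($20,000, 30% × $1,047,510.28) = min($20,000, $314,253.084) = $20,000 (dollar cap binds)
Taxable value = $1,047,510.28 − $123,000 − $20,000 = $904,510.28
Ashport CSD: $904,510.28 × 0.02375 = $21,482.11915
Greystone County: $904,510.28 × 0.00789 = $7,136.5861092
Total = $28,618.7052592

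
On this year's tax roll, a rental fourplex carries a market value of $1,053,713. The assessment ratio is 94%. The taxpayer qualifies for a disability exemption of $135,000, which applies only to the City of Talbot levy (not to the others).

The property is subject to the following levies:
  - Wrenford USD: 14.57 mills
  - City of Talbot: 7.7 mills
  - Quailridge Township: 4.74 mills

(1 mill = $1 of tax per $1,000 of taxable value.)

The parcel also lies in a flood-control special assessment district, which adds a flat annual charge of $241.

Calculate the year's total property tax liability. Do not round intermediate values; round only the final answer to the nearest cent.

Assessed value = $1,053,713 × 0.94 = $990,490.22
Wrenford USD: $990,490.22 × 0.01457 = $14,431.4425054
City of Talbot: ($990,490.22 − $135,000) × 0.0077 = $855,490.22 × 0.0077 = $6,587.274694
Quailridge Township: $990,490.22 × 0.00474 = $4,694.9236428
Levies subtotal = $25,713.6408422
Total = $25,713.6408422 + $241 = $25,954.6408422

$25,954.64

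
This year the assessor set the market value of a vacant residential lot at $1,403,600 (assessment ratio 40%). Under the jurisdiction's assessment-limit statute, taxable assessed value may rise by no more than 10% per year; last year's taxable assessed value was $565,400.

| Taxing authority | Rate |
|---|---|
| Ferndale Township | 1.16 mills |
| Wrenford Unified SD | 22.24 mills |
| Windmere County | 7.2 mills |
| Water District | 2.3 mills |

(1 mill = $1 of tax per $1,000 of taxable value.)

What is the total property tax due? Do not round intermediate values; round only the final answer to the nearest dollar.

Uncapped assessed value = $1,403,600 × 0.4 = $561,440
Cap limit = $565,400 × 1.1 = $621,940
Taxable assessed value = min($561,440, $621,940) = $561,440 (cap does not bind)
Ferndale Township: $561,440 × 0.00116 = $651.2704
Wrenford Unified SD: $561,440 × 0.02224 = $12,486.4256
Windmere County: $561,440 × 0.0072 = $4,042.368
Water District: $561,440 × 0.0023 = $1,291.312
Total = $18,471.376

$18,471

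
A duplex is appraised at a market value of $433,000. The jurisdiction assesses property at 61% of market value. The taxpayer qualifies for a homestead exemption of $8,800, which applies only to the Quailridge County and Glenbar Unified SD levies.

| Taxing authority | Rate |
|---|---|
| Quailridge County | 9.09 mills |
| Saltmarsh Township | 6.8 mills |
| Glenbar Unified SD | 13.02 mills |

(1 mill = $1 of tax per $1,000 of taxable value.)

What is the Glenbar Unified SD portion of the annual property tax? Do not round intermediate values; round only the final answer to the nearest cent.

$3,324.40

Assessed value = $433,000 × 0.61 = $264,130
Glenbar Unified SD taxable value = $264,130 − $8,800 = $255,330
Glenbar Unified SD levy = $255,330 × 0.01302 = $3,324.3966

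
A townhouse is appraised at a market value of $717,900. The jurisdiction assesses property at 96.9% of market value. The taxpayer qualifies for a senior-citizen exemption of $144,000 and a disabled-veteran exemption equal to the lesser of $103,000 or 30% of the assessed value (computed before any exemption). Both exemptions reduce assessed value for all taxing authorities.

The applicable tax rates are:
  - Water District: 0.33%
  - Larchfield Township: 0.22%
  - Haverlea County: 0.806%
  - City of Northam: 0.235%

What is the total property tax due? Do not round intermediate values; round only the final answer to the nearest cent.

$7,137.94

Assessed value = $717,900 × 0.969 = $695,645.1
Disabled-veteran exemption = min($103,000, 30% × $695,645.1) = min($103,000, $208,693.53) = $103,000 (dollar cap binds)
Taxable value = $695,645.1 − $144,000 − $103,000 = $448,645.1
Water District: $448,645.1 × 0.0033 = $1,480.52883
Larchfield Township: $448,645.1 × 0.0022 = $987.01922
Haverlea County: $448,645.1 × 0.00806 = $3,616.079506
City of Northam: $448,645.1 × 0.00235 = $1,054.315985
Total = $7,137.943541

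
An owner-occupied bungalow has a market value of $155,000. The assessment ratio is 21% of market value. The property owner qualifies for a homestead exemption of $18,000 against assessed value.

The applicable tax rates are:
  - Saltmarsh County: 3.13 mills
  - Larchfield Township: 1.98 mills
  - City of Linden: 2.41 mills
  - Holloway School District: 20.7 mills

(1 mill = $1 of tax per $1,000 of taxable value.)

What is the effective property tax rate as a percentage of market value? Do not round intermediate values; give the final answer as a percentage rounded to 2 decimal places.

0.26%

Assessed value = $155,000 × 0.21 = $32,550
Taxable value = $32,550 − $18,000 = $14,550
Saltmarsh County: $14,550 × 0.00313 = $45.5415
Larchfield Township: $14,550 × 0.00198 = $28.809
City of Linden: $14,550 × 0.00241 = $35.0655
Holloway School District: $14,550 × 0.0207 = $301.185
Total tax = $410.601
Effective rate = $410.601 ÷ $155,000 = 0.26% of market value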